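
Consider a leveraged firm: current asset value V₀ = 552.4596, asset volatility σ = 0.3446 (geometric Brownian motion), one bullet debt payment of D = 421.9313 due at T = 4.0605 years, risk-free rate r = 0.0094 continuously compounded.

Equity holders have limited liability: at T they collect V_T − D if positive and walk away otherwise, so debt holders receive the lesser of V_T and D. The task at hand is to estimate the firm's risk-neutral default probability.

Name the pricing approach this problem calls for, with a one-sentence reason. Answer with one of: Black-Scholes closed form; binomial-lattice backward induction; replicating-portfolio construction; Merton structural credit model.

framework: Merton structural credit model

Key observation: with the firm-asset dynamics (V₀ = 552.4596) and a single zero-coupon liability of face 421.9313 given, debt value, spread, and default probability all derive from the option view of the balance sheet.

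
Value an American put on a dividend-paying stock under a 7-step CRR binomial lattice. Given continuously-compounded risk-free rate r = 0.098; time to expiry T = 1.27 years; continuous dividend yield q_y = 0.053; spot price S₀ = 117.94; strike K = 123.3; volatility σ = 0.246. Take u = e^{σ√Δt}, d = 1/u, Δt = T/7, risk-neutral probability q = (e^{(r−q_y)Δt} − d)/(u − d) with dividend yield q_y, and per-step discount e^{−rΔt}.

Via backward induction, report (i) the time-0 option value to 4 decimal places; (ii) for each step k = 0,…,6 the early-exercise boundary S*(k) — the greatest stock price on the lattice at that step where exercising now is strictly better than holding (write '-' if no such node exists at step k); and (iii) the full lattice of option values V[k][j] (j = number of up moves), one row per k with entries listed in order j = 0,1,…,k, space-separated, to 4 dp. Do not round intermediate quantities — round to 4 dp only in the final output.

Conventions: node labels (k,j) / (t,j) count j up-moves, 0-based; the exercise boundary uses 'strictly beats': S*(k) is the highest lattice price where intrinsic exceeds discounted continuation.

price = 12.8339
boundary = - - 95.6419 86.1275 95.6419 86.1275 95.6419
tree:
12.8339
19.1633 7.2712
27.6581 11.7654 3.2569
37.1725 18.4139 5.8622 0.8964
45.7404 27.6581 10.2780 1.8731 0.0000
53.4560 37.1725 17.3566 3.9142 0.0000 0.0000
60.4040 45.7404 27.6581 8.1795 0.0000 0.0000 0.0000
66.6609 53.4560 37.1725 17.0926 0.0000 0.0000 0.0000 0.0000

Δt=0.18143, u=1.11047, d=0.90052, q=0.51287, disc=e^(-rΔt)=0.98238
k=7 terminal: V=max(K-S,0) → 66.6609 53.4560 37.1725 17.0926 0.0000 0.0000 0.0000 0.0000
k=6: j=0 S=62.8960 intr=60.4040 cont=58.8330 V=60.4040[EX]; j=1 S=77.5596 intr=45.7404 cont=44.3097 V=45.7404[EX]; j=2 S=95.6419 intr=27.6581 cont=26.4004 V=27.6581[EX]; j=3 S=117.9400 intr=5.3600 cont=8.1795 V=8.1795[hold]; j=4 S=145.4367 intr=0.0000 cont=0.0000 V=0.0000[hold]; j=5 S=179.3439 intr=0.0000 cont=0.0000 V=0.0000[hold]; j=6 S=221.1563 intr=0.0000 cont=0.0000 V=0.0000[hold]  S*(6)=95.6419
k=5: j=0 S=69.8440 intr=53.4560 cont=51.9515 V=53.4560[EX]; j=1 S=86.1275 intr=37.1725 cont=35.8238 V=37.1725[EX]; j=2 S=106.2074 intr=17.0926 cont=17.3566 V=17.3566[hold]; j=3 S=130.9687 intr=0.0000 cont=3.9142 V=3.9142[hold]; j=4 S=161.5029 intr=0.0000 cont=0.0000 V=0.0000[hold]; j=5 S=199.1558 intr=0.0000 cont=0.0000 V=0.0000[hold]  S*(5)=86.1275
k=4: j=0 S=77.5596 intr=45.7404 cont=44.3097 V=45.7404[EX]; j=1 S=95.6419 intr=27.6581 cont=26.5335 V=27.6581[EX]; j=2 S=117.9400 intr=5.3600 cont=10.2780 V=10.2780[hold]; j=3 S=145.4367 intr=0.0000 cont=1.8731 V=1.8731[hold]; j=4 S=179.3439 intr=0.0000 cont=0.0000 V=0.0000[hold]  S*(4)=95.6419
k=3: j=0 S=86.1275 intr=37.1725 cont=35.8238 V=37.1725[EX]; j=1 S=106.2074 intr=17.0926 cont=18.4139 V=18.4139[hold]; j=2 S=130.9687 intr=0.0000 cont=5.8622 V=5.8622[hold]; j=3 S=161.5029 intr=0.0000 cont=0.8964 V=0.8964[hold]  S*(3)=86.1275
k=2: j=0 S=95.6419 intr=27.6581 cont=27.0662 V=27.6581[EX]; j=1 S=117.9400 intr=5.3600 cont=11.7654 V=11.7654[hold]; j=2 S=145.4367 intr=0.0000 cont=3.2569 V=3.2569[hold]  S*(2)=95.6419
k=1: j=0 S=106.2074 intr=17.0926 cont=19.1633 V=19.1633[hold]; j=1 S=130.9687 intr=0.0000 cont=7.2712 V=7.2712[hold]  S*(1)=-
k=0: j=0 S=117.9400 intr=5.3600 cont=12.8339 V=12.8339[hold]  S*(0)=-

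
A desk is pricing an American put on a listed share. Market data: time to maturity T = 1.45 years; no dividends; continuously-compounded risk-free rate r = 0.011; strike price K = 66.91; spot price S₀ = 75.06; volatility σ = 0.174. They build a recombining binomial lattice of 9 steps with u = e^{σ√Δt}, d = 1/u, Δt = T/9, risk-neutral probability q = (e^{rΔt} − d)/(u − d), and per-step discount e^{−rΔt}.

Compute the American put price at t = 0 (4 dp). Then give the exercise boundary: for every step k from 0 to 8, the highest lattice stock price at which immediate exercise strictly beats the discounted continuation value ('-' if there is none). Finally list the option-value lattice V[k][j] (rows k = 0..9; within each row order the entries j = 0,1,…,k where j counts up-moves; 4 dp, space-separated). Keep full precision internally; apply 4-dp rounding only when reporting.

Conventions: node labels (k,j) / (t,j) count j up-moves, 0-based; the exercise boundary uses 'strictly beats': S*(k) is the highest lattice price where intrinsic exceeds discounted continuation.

params: Δt=0.16111 u=1.07234 d=0.93254 q=0.49524 e^(-rΔt)=0.99823
t_9 payoffs: 26.8765 20.8751 13.9741 6.0386 0.0000 0.0000 0.0000 0.0000 0.0000 0.0000
t_8: node(8,0) S=42.9294 payoff=23.9806 vs cont=23.8621 → 23.9806 [stop]  node(8,1) S=49.3649 payoff=17.5451 vs cont=17.4266 → 17.5451 [stop]  node(8,2) S=56.7652 payoff=10.1448 vs cont=10.0264 → 10.1448 [stop]  node(8,3) S=65.2748 payoff=1.6352 vs cont=3.0427 → 3.0427 [wait]  node(8,4) S=75.0600 payoff=0.0000 vs cont=0.0000 → 0.0000 [wait]  node(8,5) S=86.3121 payoff=0.0000 vs cont=0.0000 → 0.0000 [wait]  node(8,6) S=99.2511 payoff=0.0000 vs cont=0.0000 → 0.0000 [wait]  node(8,7) S=114.1297 payoff=0.0000 vs cont=0.0000 → 0.0000 [wait]  node(8,8) S=131.2387 payoff=0.0000 vs cont=0.0000 → 0.0000 [wait]  ⇒ S*(8)=56.7652
t_7: node(7,0) S=46.0349 payoff=20.8751 vs cont=20.7567 → 20.8751 [stop]  node(7,1) S=52.9359 payoff=13.9741 vs cont=13.8556 → 13.9741 [stop]  node(7,2) S=60.8714 payoff=6.0386 vs cont=6.6159 → 6.6159 [wait]  node(7,3) S=69.9966 payoff=0.0000 vs cont=1.5331 → 1.5331 [wait]  node(7,4) S=80.4897 payoff=0.0000 vs cont=0.0000 → 0.0000 [wait]  node(7,5) S=92.5558 payoff=0.0000 vs cont=0.0000 → 0.0000 [wait]  node(7,6) S=106.4307 payoff=0.0000 vs cont=0.0000 → 0.0000 [wait]  node(7,7) S=122.3856 payoff=0.0000 vs cont=0.0000 → 0.0000 [wait]  ⇒ S*(7)=52.9359
t_6: node(6,0) S=49.3649 payoff=17.5451 vs cont=17.4266 → 17.5451 [stop]  node(6,1) S=56.7652 payoff=10.1448 vs cont=10.3118 → 10.3118 [wait]  node(6,2) S=65.2748 payoff=1.6352 vs cont=4.0914 → 4.0914 [wait]  node(6,3) S=75.0600 payoff=0.0000 vs cont=0.7725 → 0.7725 [wait]  node(6,4) S=86.3121 payoff=0.0000 vs cont=0.0000 → 0.0000 [wait]  node(6,5) S=99.2511 payoff=0.0000 vs cont=0.0000 → 0.0000 [wait]  node(6,6) S=114.1297 payoff=0.0000 vs cont=0.0000 → 0.0000 [wait]  ⇒ S*(6)=49.3649
t_5: node(5,0) S=52.9359 payoff=13.9741 vs cont=13.9382 → 13.9741 [stop]  node(5,1) S=60.8714 payoff=6.0386 vs cont=7.2184 → 7.2184 [wait]  node(5,2) S=69.9966 payoff=0.0000 vs cont=2.4434 → 2.4434 [wait]  node(5,3) S=80.4897 payoff=0.0000 vs cont=0.3892 → 0.3892 [wait]  node(5,4) S=92.5558 payoff=0.0000 vs cont=0.0000 → 0.0000 [wait]  node(5,5) S=106.4307 payoff=0.0000 vs cont=0.0000 → 0.0000 [wait]  ⇒ S*(5)=52.9359
t_4: node(4,0) S=56.7652 payoff=10.1448 vs cont=10.6096 → 10.6096 [wait]  node(4,1) S=65.2748 payoff=1.6352 vs cont=4.8451 → 4.8451 [wait]  node(4,2) S=75.0600 payoff=0.0000 vs cont=1.4236 → 1.4236 [wait]  node(4,3) S=86.3121 payoff=0.0000 vs cont=0.1961 → 0.1961 [wait]  node(4,4) S=99.2511 payoff=0.0000 vs cont=0.0000 → 0.0000 [wait]  ⇒ S*(4)=-
t_3: node(3,0) S=60.8714 payoff=6.0386 vs cont=7.7411 → 7.7411 [wait]  node(3,1) S=69.9966 payoff=0.0000 vs cont=3.1451 → 3.1451 [wait]  node(3,2) S=80.4897 payoff=0.0000 vs cont=0.8143 → 0.8143 [wait]  node(3,3) S=92.5558 payoff=0.0000 vs cont=0.0988 → 0.0988 [wait]  ⇒ S*(3)=-
t_2: node(2,0) S=65.2748 payoff=1.6352 vs cont=5.4553 → 5.4553 [wait]  node(2,1) S=75.0600 payoff=0.0000 vs cont=1.9873 → 1.9873 [wait]  node(2,2) S=86.3121 payoff=0.0000 vs cont=0.4591 → 0.4591 [wait]  ⇒ S*(2)=-
t_1: node(1,0) S=69.9966 payoff=0.0000 vs cont=3.7312 → 3.7312 [wait]  node(1,1) S=80.4897 payoff=0.0000 vs cont=1.2283 → 1.2283 [wait]  ⇒ S*(1)=-
t_0: node(0,0) S=75.0600 payoff=0.0000 vs cont=2.4873 → 2.4873 [wait]  ⇒ S*(0)=-

price = 2.4873
boundary = - - - - - 52.9359 49.3649 52.9359 56.7652
tree:
2.4873
3.7312 1.2283
5.4553 1.9873 0.4591
7.7411 3.1451 0.8143 0.0988
10.6096 4.8451 1.4236 0.1961 0.0000
13.9741 7.2184 2.4434 0.3892 0.0000 0.0000
17.5451 10.3118 4.0914 0.7725 0.0000 0.0000 0.0000
20.8751 13.9741 6.6159 1.5331 0.0000 0.0000 0.0000 0.0000
23.9806 17.5451 10.1448 3.0427 0.0000 0.0000 0.0000 0.0000 0.0000
26.8765 20.8751 13.9741 6.0386 0.0000 0.0000 0.0000 0.0000 0.0000 0.0000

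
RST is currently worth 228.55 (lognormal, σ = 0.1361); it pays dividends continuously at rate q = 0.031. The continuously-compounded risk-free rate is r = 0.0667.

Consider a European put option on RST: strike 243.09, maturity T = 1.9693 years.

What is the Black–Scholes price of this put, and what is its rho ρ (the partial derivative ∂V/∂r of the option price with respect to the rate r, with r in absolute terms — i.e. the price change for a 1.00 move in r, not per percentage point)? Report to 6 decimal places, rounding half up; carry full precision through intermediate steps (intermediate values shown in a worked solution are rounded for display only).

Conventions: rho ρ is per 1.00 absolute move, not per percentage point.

price = 15.380894
ρ = -218.320092

σ√T = 0.1361·√1.9693 = 0.190992
d₁ = (ln(S/K) + (r−q+σ²/2)T) / (σ√T) = (ln(228.55/243.09) + (0.0667−0.031+0.1361²/2)·1.9693) / 0.190992 = (-0.061677 + 0.088543) / 0.190992 = 0.140667
d₂ = d₁ − σ√T = 0.140667 − 0.190992 = -0.050325
e^{−rT} = 0.876909
e^{−qT} = 0.940778
N(−d₁) = 0.444067,  N(−d₂) = 0.520068
Put price V = K·e^{−rT}·N(−d₂) − S·e^{−qT}·N(−d₁) = 110.861774 − 95.480881 = 15.380894
ρ = −K·T·e^{−rT}·N(−d₂) = -218.320092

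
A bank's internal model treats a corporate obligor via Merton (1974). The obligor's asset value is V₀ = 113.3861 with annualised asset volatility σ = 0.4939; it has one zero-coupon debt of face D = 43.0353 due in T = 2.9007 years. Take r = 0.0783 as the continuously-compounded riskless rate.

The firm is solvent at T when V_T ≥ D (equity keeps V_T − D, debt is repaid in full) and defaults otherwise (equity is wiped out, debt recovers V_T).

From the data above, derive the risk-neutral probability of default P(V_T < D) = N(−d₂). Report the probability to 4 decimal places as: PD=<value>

PD=0.1584

Equity is a call on the firm's assets struck at D = 43.0353:
d₁ = [ln(V₀/D) + (r + σ²/2)T] / (σ√T)
   = [ln(113.3861/43.0353) + (0.0783 + 0.5·0.4939²)·2.9007] / (0.4939·√2.9007)
   = [0.968778 + 0.580919] / 0.841183 = 1.842283
d₂ = d₁ − σ√T = 1.842283 − 0.841183 = 1.001100
risk-neutral PD = N(−d₂) = N(-1.001100) = 0.158389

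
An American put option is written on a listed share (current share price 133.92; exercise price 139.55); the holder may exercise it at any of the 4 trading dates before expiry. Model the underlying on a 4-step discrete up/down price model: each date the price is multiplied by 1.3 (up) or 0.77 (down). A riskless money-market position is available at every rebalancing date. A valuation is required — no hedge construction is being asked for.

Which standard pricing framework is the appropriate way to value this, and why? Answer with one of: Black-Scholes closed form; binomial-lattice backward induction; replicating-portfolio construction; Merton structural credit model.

framework: binomial-lattice backward induction

Key observation: early exercise of the strike-139.55 put must be checked at each of the 4 dates (spot 133.92), which forces a node-by-node comparison of intrinsic and continuation value backward from expiry.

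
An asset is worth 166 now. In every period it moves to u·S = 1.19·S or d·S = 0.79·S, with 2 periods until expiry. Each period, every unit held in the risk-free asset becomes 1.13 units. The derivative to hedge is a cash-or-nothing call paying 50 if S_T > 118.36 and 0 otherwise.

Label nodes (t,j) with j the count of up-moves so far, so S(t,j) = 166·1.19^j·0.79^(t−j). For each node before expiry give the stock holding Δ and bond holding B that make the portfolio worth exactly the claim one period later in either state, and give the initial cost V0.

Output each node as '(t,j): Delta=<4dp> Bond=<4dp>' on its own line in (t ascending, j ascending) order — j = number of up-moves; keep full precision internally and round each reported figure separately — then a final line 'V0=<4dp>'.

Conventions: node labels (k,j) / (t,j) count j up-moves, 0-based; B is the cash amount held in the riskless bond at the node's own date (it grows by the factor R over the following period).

(0,0): Delta=0.1000 Bond=21.6834
(1,0): Delta=0.9532 Bond=-87.3894
(1,1): Delta=0.0000 Bond=44.2478
V0=38.2763

No-arbitrage ⇒ martingale measure with p* = (R−d)/(u−d) = 0.8500.
Expiry values: V(2,0)=0.0000, V(2,1)=50.0000, V(2,2)=50.0000
(1,0): S=131.1400. Δ = (V_up−V_dn)/(S_up−S_dn) = (50.0000−0.0000)/(156.0566−103.6006) = 0.9532. V = [p*·50.0000 + (1−p*)·0.0000]/1.13 = 37.6106. B = V − Δ·S = -87.3894.
(1,1): S=197.5400. Δ = (V_up−V_dn)/(S_up−S_dn) = (50.0000−50.0000)/(235.0726−156.0566) = 0.0000. V = [p*·50.0000 + (1−p*)·50.0000]/1.13 = 44.2478. B = V − Δ·S = 44.2478.
(0,0): S=166.0000. Δ = (V_up−V_dn)/(S_up−S_dn) = (44.2478−37.6106)/(197.5400−131.1400) = 0.1000. V = [p*·44.2478 + (1−p*)·37.6106]/1.13 = 38.2763. B = V − Δ·S = 21.6834.
Sanity check at the root: Δ(0,0)·S0 + B(0,0) reproduces V0 = 38.2763.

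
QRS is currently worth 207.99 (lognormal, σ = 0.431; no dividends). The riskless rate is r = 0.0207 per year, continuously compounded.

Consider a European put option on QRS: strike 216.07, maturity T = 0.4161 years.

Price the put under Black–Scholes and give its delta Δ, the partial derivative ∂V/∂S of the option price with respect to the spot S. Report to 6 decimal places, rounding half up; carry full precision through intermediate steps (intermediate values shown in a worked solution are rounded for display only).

price = 26.582990
Δ = -0.486875

σ√T = 0.431·√0.4161 = 0.278020
d₁ = (ln(S/K) + (r+σ²/2)T) / (σ√T) = (ln(207.99/216.07) + (0.0207+0.431²/2)·0.4161) / 0.278020 = (-0.038112 + 0.047261) / 0.278020 = 0.032906
d₂ = d₁ − σ√T = 0.032906 − 0.278020 = -0.245114
e^{−rT} = 0.991424
N(−d₁) = 0.486875,  N(−d₂) = 0.596816
Put price V = K·e^{−rT}·N(−d₂) − S·N(−d₁) = 127.848107 − 101.265117 = 26.582990
Δ = −N(−d₁) = -0.486875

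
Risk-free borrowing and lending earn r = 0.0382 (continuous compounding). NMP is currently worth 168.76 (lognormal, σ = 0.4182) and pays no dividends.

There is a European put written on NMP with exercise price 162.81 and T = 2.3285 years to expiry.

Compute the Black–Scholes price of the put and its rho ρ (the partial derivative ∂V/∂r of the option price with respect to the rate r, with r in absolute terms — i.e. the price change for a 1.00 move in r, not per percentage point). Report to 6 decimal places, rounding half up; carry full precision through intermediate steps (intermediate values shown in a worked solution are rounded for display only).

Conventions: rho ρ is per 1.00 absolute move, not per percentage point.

σ√T = 0.4182·√2.3285 = 0.638149
d₁ = (ln(S/K) + (r+σ²/2)T) / (σ√T) = (ln(168.76/162.81) + (0.0382+0.4182²/2)·2.3285) / 0.638149 = (0.035894 + 0.292566) / 0.638149 = 0.514707
d₂ = d₁ − σ√T = 0.514707 − 0.638149 = -0.123442
e^{−rT} = 0.914893
N(−d₁) = 0.303379,  N(−d₂) = 0.549122
Put price V = K·e^{−rT}·N(−d₂) − S·N(−d₁) = 81.793673 − 51.198246 = 30.595427
ρ = −K·T·e^{−rT}·N(−d₂) = -190.456567

price = 30.595427
ρ = -190.456567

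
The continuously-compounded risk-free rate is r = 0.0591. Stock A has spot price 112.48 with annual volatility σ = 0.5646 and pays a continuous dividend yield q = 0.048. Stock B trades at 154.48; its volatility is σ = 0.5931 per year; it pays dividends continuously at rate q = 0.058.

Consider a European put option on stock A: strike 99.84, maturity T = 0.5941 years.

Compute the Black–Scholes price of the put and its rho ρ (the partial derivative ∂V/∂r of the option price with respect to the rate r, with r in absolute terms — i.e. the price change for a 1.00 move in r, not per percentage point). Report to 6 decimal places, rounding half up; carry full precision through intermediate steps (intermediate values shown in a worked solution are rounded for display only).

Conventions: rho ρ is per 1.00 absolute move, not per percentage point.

σ√T = 0.5646·√0.5941 = 0.435182
d₁ = (ln(S/K) + (r−q+σ²/2)T) / (σ√T) = (ln(112.48/99.84) + (0.0591−0.048+0.5646²/2)·0.5941) / 0.435182 = (0.119207 + 0.101286) / 0.435182 = 0.506668
d₂ = d₁ − σ√T = 0.506668 − 0.435182 = 0.071486
e^{−rT} = 0.965498
e^{−qT} = 0.971886
N(−d₁) = 0.306194,  N(−d₂) = 0.471505
Put price V = K·e^{−rT}·N(−d₂) − S·e^{−qT}·N(−d₁) = 45.450914 − 33.472427 = 11.978486
ρ = −K·T·e^{−rT}·N(−d₂) = -27.002388

price = 11.978486
ρ = -27.002388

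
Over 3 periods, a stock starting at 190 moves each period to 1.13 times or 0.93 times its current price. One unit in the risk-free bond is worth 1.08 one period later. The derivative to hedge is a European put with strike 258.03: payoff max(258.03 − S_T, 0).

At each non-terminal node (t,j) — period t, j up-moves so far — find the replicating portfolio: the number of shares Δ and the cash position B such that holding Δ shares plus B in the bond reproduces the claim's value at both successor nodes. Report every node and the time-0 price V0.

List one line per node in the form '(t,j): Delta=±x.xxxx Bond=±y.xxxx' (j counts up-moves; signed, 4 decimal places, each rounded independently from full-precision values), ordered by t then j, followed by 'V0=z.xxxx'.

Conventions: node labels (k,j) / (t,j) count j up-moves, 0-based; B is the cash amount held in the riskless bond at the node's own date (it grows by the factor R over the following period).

The replicating-portfolio and risk-neutral prices coincide; use p* = (1.08−0.93)/(1.13−0.93) = 0.7500 for the latter.
Expiry values: V(3,0)=105.2022, V(3,1)=72.3360, V(3,2)=32.4018, V(3,3)=0.0000
  t=2,j=0: stock 164.3310 → up 185.6940 (V=72.3360), down 152.8278 (V=105.2022). Price 74.5857; hedge Δ=-1.0000, bond B=238.9167.
  t=2,j=1: stock 199.6710 → up 225.6282 (V=32.4018), down 185.6940 (V=72.3360). Price 39.2457; hedge Δ=-1.0000, bond B=238.9167.
  t=2,j=2: stock 242.6110 → up 274.1504 (V=0.0000), down 225.6282 (V=32.4018). Price 7.5004; hedge Δ=-0.6678, bond B=169.5093.
  t=1,j=0: stock 176.7000 → up 199.6710 (V=39.2457), down 164.3310 (V=74.5857). Price 44.5191; hedge Δ=-1.0000, bond B=221.2191.
  t=1,j=1: stock 214.7000 → up 242.6110 (V=7.5004), down 199.6710 (V=39.2457). Price 14.2933; hedge Δ=-0.7393, bond B=173.0195.
  t=0,j=0: stock 190.0000 → up 214.7000 (V=14.2933), down 176.7000 (V=44.5191). Price 20.2312; hedge Δ=-0.7954, bond B=171.3606.
Verification: the root portfolio costs Δ(0,0)·S0 + B(0,0) = 20.2312, matching V0.

(0,0): Delta=-0.7954 Bond=171.3606
(1,0): Delta=-1.0000 Bond=221.2191
(1,1): Delta=-0.7393 Bond=173.0195
(2,0): Delta=-1.0000 Bond=238.9167
(2,1): Delta=-1.0000 Bond=238.9167
(2,2): Delta=-0.6678 Bond=169.5093
V0=20.2312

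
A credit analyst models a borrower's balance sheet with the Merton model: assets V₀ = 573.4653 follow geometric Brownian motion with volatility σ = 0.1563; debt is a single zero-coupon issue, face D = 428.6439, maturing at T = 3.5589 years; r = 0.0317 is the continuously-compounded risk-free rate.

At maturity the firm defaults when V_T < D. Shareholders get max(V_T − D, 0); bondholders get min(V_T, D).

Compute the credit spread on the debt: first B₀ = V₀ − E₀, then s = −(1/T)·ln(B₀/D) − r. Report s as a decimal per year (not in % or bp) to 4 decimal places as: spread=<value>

spread=0.0040

Work the structural quantities from V₀ = 573.4653 against face 428.6439:
d₁ = [ln(V₀/D) + (r + σ²/2)T] / (σ√T)
   = [ln(573.4653/428.6439) + (0.0317 + 0.5·0.1563²)·3.5589] / (0.1563·√3.5589)
   = [0.291071 + 0.156289] / 0.294861 = 1.517189
d₂ = d₁ − σ√T = 1.517189 − 0.294861 = 1.222329
N(d₁) = 0.935391,  N(d₂) = 0.889208,  e^(−rT) = 0.893314
E₀ = V₀·N(d₁) − D·e^(−rT)·N(d₂)
   = 573.4653·0.935391 − 428.6439·0.893314·0.889208 = 195.924069
B₀ = V₀ − E₀ = 573.4653 − 195.924069 = 377.541231
spread = −(1/T)·ln(B₀/D) − r = −(1/3.5589)·ln(377.541231/428.6439) − 0.0317 = 0.00397021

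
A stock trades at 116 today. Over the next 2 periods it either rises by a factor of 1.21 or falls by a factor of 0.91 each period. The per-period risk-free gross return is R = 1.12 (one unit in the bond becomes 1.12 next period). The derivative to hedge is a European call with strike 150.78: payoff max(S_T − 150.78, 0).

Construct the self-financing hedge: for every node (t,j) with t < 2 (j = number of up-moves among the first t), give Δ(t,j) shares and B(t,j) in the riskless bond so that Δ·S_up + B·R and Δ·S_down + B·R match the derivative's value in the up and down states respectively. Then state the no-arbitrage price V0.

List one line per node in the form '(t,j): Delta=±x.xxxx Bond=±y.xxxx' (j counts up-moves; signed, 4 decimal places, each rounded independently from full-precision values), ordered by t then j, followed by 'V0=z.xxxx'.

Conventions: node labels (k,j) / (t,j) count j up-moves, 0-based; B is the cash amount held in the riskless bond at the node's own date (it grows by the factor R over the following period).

Under the risk-neutral measure, an up-move has probability p* = (R−d)/(u−d) = 0.7000 and values discount at R = 1.12.
Terminal payoffs: V(2,0)=0.0000, V(2,1)=0.0000, V(2,2)=19.0556
  t=1,j=0: stock 105.5600 → up 127.7276 (V=0.0000), down 96.0596 (V=0.0000). Price 0.0000; hedge Δ=0.0000, bond B=0.0000.
  t=1,j=1: stock 140.3600 → up 169.8356 (V=19.0556), down 127.7276 (V=0.0000). Price 11.9098; hedge Δ=0.4525, bond B=-51.6089.
  t=0,j=0: stock 116.0000 → up 140.3600 (V=11.9098), down 105.5600 (V=0.0000). Price 7.4436; hedge Δ=0.3422, bond B=-32.2556.
As a check, the time-0 holding Δ(0,0)·S0 + B(0,0) comes to 7.4436 — exactly V0.

(0,0): Delta=0.3422 Bond=-32.2556
(1,0): Delta=0.0000 Bond=0.0000
(1,1): Delta=0.4525 Bond=-51.6089
V0=7.4436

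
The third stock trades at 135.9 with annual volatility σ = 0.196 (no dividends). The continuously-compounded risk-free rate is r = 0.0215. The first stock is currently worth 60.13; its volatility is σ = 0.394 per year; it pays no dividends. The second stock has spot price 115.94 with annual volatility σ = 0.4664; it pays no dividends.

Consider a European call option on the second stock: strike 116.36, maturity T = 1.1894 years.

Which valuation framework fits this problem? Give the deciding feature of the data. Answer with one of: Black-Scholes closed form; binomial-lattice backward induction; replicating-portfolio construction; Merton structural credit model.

Key observation: the strike-116.36 call on the second stock is European-exercise on a continuously-modelled lognormal underlying, so its value is a single closed-form evaluation.

framework: Black-Scholes closed form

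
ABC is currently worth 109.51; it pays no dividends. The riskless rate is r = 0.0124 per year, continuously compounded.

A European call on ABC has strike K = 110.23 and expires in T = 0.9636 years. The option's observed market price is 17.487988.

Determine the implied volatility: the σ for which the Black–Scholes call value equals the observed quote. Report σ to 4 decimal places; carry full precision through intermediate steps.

sigma = 0.4046

At σ = 0.4046 the Black–Scholes value reproduces the quote:
σ√T = 0.4046·√0.9636 = 0.397168
d₁ = (ln(S/K) + (r+σ²/2)T) / (σ√T) = (ln(109.51/110.23) + (0.0124+0.4046²/2)·0.9636) / 0.397168 = (-0.006553 + 0.090820) / 0.397168 = 0.212169
d₂ = d₁ − σ√T = 0.212169 − 0.397168 = -0.184999
e^{−rT} = 0.988122
N(d₁) = 0.584012,  N(d₂) = 0.426615
V = S·N(d₁) − K·e^{−rT}·N(d₂) = 63.955187 − 46.467199 = 17.487988 (matching the quote); vega is positive throughout, so no other σ reproduces this price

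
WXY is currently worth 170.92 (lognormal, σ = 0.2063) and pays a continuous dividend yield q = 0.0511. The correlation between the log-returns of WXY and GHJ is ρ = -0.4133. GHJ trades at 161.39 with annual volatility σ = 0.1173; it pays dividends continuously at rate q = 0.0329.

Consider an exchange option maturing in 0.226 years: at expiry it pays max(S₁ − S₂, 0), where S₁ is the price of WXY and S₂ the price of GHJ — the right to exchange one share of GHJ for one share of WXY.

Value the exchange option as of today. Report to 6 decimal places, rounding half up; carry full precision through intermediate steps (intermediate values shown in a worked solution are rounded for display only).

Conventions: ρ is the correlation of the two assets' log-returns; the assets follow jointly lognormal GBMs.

σ_eff = √(σ₁² + σ₂² − 2ρσ₁σ₂) = √(0.2063² + 0.1173² − 2·-0.4133·0.2063·0.1173) = 0.276264
d₁ = (ln(S₁/S₂) + (q₂ − q₁ + σ_eff²/2)T) / (σ_eff√T) = (ln(170.92/161.39) + (0.0329 − 0.0511 + 0.038161)·0.226) / 0.131334 = 0.471186
d₂ = d₁ − σ_eff√T = 0.471186 − 0.131334 = 0.339852
N(d₁) = 0.681246,  N(d₂) = 0.633016
V = S₁·e^{−q₁T}·N(d₁) − S₂·e^{−q₂T}·N(d₂) = 115.101617 − 101.405635 = 13.695982
Key observation: no risk-free rate is needed — with the second asset as numeraire the exchange option is a call on the ratio S₁/S₂, and r cancels out of the value.

exchange price = 13.695982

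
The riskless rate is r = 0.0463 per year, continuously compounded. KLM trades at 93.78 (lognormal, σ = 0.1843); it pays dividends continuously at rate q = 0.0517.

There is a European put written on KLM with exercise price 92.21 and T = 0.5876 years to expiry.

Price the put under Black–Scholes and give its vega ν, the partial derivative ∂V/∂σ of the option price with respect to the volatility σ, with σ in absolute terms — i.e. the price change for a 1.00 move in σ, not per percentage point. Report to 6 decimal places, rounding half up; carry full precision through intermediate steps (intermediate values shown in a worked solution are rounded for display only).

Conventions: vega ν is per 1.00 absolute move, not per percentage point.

price = 4.492742
ν = 27.432298

σ√T = 0.1843·√0.5876 = 0.141275
d₁ = (ln(S/K) + (r−q+σ²/2)T) / (σ√T) = (ln(93.78/92.21) + (0.0463−0.0517+0.1843²/2)·0.5876) / 0.141275 = (0.016883 + 0.006806) / 0.141275 = 0.167682
d₂ = d₁ − σ√T = 0.167682 − 0.141275 = 0.026407
e^{−rT} = 0.973161
e^{−qT} = 0.970078
N(−d₁) = 0.433417,  N(−d₂) = 0.489466
Put price V = K·e^{−rT}·N(−d₂) − S·e^{−qT}·N(−d₁) = 43.922349 − 39.429607 = 4.492742
φ(d₁) = (1/√(2π))·e^{−d₁²/2} = 0.393373
ν = S·e^{−qT}·φ(d₁)·√T = 27.432298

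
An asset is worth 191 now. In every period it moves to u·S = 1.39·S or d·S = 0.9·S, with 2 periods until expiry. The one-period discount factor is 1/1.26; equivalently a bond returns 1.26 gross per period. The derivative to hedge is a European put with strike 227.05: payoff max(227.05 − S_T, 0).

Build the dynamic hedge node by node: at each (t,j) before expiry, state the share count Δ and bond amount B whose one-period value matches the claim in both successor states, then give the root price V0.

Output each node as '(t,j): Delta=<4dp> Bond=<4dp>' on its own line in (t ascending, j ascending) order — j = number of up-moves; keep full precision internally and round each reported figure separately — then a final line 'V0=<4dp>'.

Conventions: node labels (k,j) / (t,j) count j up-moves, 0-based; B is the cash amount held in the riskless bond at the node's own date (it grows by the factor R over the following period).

(0,0): Delta=-0.1628 Bond=34.2928
(1,0): Delta=-0.8588 Bond=162.8646
(1,1): Delta=0.0000 Bond=0.0000
V0=3.2072

Risk-neutral probability p* = (R−d)/(u−d) = (1.26−0.9)/(1.39−0.9) = 0.7347.
Payoffs at expiry: V(2,0)=72.3400, V(2,1)=0.0000, V(2,2)=0.0000
Node (1,0) S=171.9000: V=(p*·0.0000+(1−p*)·72.3400)/1.26=15.2319; Δ=(0.0000−72.3400)/(238.9410−154.7100)=-0.8588; B=V−Δ·S=162.8646
Node (1,1) S=265.4900: V=(p*·0.0000+(1−p*)·0.0000)/1.26=0.0000; Δ=(0.0000−0.0000)/(369.0311−238.9410)=0.0000; B=V−Δ·S=0.0000
Node (0,0) S=191.0000: V=(p*·0.0000+(1−p*)·15.2319)/1.26=3.2072; Δ=(0.0000−15.2319)/(265.4900−171.9000)=-0.1628; B=V−Δ·S=34.2928
Verification: the root portfolio costs Δ(0,0)·S0 + B(0,0) = 3.2072, matching V0.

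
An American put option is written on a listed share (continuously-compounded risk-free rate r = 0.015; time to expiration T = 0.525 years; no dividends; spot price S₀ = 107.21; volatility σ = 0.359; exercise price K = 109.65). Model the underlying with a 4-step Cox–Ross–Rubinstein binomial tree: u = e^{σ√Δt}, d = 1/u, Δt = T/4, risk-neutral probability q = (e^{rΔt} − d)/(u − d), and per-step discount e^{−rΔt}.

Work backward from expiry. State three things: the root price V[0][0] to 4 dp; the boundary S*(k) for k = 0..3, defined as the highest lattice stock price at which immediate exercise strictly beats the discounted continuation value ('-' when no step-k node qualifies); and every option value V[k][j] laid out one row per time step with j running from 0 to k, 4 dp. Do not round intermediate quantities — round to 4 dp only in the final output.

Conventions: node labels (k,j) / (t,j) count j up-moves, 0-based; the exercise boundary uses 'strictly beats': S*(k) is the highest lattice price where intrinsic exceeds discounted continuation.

Δt=0.13125, u=1.13890, d=0.87804, q=0.47509, disc=e^(-rΔt)=0.99803
k=4 terminal: V=max(K-S,0) → 45.9268 26.9955 2.4400 0.0000 0.0000
k=3: j=0 S=72.5742 intr=37.0758 cont=36.8602 V=37.0758[EX]; j=1 S=94.1350 intr=15.5150 cont=15.2994 V=15.5150[EX]; j=2 S=122.1011 intr=0.0000 cont=1.2783 V=1.2783[hold]; j=3 S=158.3757 intr=0.0000 cont=0.0000 V=0.0000[hold]  S*(3)=94.1350
k=2: j=0 S=82.6545 intr=26.9955 cont=26.7798 V=26.9955[EX]; j=1 S=107.2100 intr=2.4400 cont=8.7341 V=8.7341[hold]; j=2 S=139.0606 intr=0.0000 cont=0.6697 V=0.6697[hold]  S*(2)=82.6545
k=1: j=0 S=94.1350 intr=15.5150 cont=18.2838 V=18.2838[hold]; j=1 S=122.1011 intr=0.0000 cont=4.8932 V=4.8932[hold]  S*(1)=-
k=0: j=0 S=107.2100 intr=2.4400 cont=11.8986 V=11.8986[hold]  S*(0)=-

price = 11.8986
boundary = - - 82.6545 94.1350
tree:
11.8986
18.2838 4.8932
26.9955 8.7341 0.6697
37.0758 15.5150 1.2783 0.0000
45.9268 26.9955 2.4400 0.0000 0.0000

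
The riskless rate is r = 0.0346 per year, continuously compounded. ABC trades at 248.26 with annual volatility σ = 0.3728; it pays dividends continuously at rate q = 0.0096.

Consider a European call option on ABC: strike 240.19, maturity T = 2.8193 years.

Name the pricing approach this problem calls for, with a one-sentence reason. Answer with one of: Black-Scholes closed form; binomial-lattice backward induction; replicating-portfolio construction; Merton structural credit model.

Key observation: everything needed for the exact continuous-time valuation of the European call on ABC (strike 240.19) is given, and no feature rules the closed form out.

framework: Black-Scholes closed form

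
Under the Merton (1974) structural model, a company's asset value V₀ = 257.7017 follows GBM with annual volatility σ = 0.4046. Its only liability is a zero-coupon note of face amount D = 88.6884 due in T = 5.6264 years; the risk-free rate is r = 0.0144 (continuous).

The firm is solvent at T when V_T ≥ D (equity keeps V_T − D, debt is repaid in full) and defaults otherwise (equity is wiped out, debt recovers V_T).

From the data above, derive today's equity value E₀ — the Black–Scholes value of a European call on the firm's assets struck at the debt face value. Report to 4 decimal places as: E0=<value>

Work the structural quantities from V₀ = 257.7017 against face 88.6884:
d₁ = [ln(V₀/D) + (r + σ²/2)T] / (σ√T)
   = [ln(257.7017/88.6884) + (0.0144 + 0.5·0.4046²)·5.6264] / (0.4046·√5.6264)
   = [1.066674 + 0.541544] / 0.959713 = 1.675729
d₂ = d₁ − σ√T = 1.675729 − 0.959713 = 0.716016
N(d₁) = 0.953104,  N(d₂) = 0.763009,  e^(−rT) = 0.922175
E₀ = V₀·N(d₁) − D·e^(−rT)·N(d₂)
   = 257.7017·0.953104 − 88.6884·0.922175·0.763009 = 183.212948

E0=183.2129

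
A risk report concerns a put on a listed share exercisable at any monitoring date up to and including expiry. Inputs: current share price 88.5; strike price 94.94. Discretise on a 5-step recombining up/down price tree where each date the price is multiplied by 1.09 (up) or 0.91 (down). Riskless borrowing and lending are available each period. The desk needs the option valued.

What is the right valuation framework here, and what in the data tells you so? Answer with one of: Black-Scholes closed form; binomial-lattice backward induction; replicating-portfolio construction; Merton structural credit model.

framework: binomial-lattice backward induction

Key observation: early exercise of the strike-94.94 put must be checked at each of the 5 dates (spot 88.5), which forces a node-by-node comparison of intrinsic and continuation value backward from expiry.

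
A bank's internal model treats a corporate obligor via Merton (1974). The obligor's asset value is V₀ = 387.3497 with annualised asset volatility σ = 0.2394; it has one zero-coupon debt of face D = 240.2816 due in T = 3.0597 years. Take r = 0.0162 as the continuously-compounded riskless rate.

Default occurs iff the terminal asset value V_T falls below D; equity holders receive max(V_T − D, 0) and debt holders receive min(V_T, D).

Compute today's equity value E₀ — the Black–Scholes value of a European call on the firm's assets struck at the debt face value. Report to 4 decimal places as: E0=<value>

E0=164.7868

Equity is a call on the firm's assets struck at D = 240.2816:
d₁ = [ln(V₀/D) + (r + σ²/2)T] / (σ√T)
   = [ln(387.3497/240.2816) + (0.0162 + 0.5·0.2394²)·3.0597] / (0.2394·√3.0597)
   = [0.477516 + 0.137246] / 0.418758 = 1.468061
d₂ = d₁ − σ√T = 1.468061 − 0.418758 = 1.049302
N(d₁) = 0.928956,  N(d₂) = 0.852980,  e^(−rT) = 0.951641
E₀ = V₀·N(d₁) − D·e^(−rT)·N(d₂)
   = 387.3497·0.928956 − 240.2816·0.951641·0.852980 = 164.786753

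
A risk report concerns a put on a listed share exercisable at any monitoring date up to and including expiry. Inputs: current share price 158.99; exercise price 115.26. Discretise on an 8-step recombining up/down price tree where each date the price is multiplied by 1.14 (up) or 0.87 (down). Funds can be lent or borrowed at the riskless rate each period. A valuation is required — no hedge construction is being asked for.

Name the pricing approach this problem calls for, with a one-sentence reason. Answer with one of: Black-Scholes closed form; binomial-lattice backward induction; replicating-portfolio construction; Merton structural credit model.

framework: binomial-lattice backward induction

Key observation: an American put (K = 115.26, S₀ = 158.99) on a 8-date tree has no closed form — the optimal stopping decision is embedded and must be resolved recursively from expiry.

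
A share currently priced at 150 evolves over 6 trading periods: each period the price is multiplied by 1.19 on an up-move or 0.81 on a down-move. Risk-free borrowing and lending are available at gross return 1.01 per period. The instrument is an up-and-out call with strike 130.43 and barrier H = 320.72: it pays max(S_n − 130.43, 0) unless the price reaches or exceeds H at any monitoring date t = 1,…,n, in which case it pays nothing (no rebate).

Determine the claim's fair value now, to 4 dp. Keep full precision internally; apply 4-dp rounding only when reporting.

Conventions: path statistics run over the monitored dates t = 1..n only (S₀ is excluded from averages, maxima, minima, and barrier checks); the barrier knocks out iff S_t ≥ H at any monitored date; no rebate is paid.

Under the martingale measure an up-move has probability p* = 0.5263; value the claim as the probability-weighted average of per-path payoffs, discounted 6 periods at R = 1.01.
Enumerate all 2^6 = 64 price paths (U = up ×1.19, D = down ×0.81); each path with k up-moves has probability p*^k·(1−p*)^(6−k).
DDDDDD: M=121.5000, payoff=0.0000, prob=0.011296
UDDDDD: M=178.5000, payoff=0.0000, prob=0.012551
DUDDDD: M=144.5850, payoff=0.0000, prob=0.012551
UUDDDD: M=212.4150, payoff=0.0000, prob=0.013946
DDUDDD: M=121.5000, payoff=0.0000, prob=0.012551
UDUDDD: M=178.5000, payoff=0.0000, prob=0.013946
DUUDDD: M=172.0562, payoff=0.0000, prob=0.013946
UUUDDD: M=252.7739, payoff=3.9044, prob=0.015496
DDDUDD: M=121.5000, payoff=0.0000, prob=0.012551
UDDUDD: M=178.5000, payoff=0.0000, prob=0.013946
DUDUDD: M=144.5850, payoff=0.0000, prob=0.013946
UUDUDD: M=212.4150, payoff=3.9044, prob=0.015496
DDUUDD: M=139.3655, payoff=0.0000, prob=0.013946
UDUUDD: M=204.7468, payoff=3.9044, prob=0.015496
DUUUDD: M=204.7468, payoff=3.9044, prob=0.015496
UUUUDD: M=300.8009, payoff=66.9255, prob=0.017217
DDDDUD: M=121.5000, payoff=0.0000, prob=0.012551
UDDDUD: M=178.5000, payoff=0.0000, prob=0.013946
DUDDUD: M=144.5850, payoff=0.0000, prob=0.013946
UUDDUD: M=212.4150, payoff=3.9044, prob=0.015496
DDUDUD: M=121.5000, payoff=0.0000, prob=0.013946
UDUDUD: M=178.5000, payoff=3.9044, prob=0.015496
DUUDUD: M=172.0562, payoff=3.9044, prob=0.015496
UUUDUD: M=252.7739, payoff=66.9255, prob=0.017217
DDDUUD: M=121.5000, payoff=0.0000, prob=0.013946
UDDUUD: M=178.5000, payoff=3.9044, prob=0.015496
DUDUUD: M=165.8449, payoff=3.9044, prob=0.015496
UUDUUD: M=243.6487, payoff=66.9255, prob=0.017217
DDUUUD: M=165.8449, payoff=3.9044, prob=0.015496
UDUUUD: M=243.6487, payoff=66.9255, prob=0.017217
DUUUUD: M=243.6487, payoff=66.9255, prob=0.017217
UUUUUD: M=357.9530, payoff=0.0000, prob=0.019130
DDDDDU: M=121.5000, payoff=0.0000, prob=0.012551
UDDDDU: M=178.5000, payoff=0.0000, prob=0.013946
DUDDDU: M=144.5850, payoff=0.0000, prob=0.013946
UUDDDU: M=212.4150, payoff=3.9044, prob=0.015496
DDUDDU: M=121.5000, payoff=0.0000, prob=0.013946
UDUDDU: M=178.5000, payoff=3.9044, prob=0.015496
DUUDDU: M=172.0562, payoff=3.9044, prob=0.015496
UUUDDU: M=252.7739, payoff=66.9255, prob=0.017217
DDDUDU: M=121.5000, payoff=0.0000, prob=0.013946
UDDUDU: M=178.5000, payoff=3.9044, prob=0.015496
DUDUDU: M=144.5850, payoff=3.9044, prob=0.015496
UUDUDU: M=212.4150, payoff=66.9255, prob=0.017217
DDUUDU: M=139.3655, payoff=3.9044, prob=0.015496
UDUUDU: M=204.7468, payoff=66.9255, prob=0.017217
DUUUDU: M=204.7468, payoff=66.9255, prob=0.017217
UUUUDU: M=300.8009, payoff=159.5120, prob=0.019130
DDDDUU: M=121.5000, payoff=0.0000, prob=0.013946
UDDDUU: M=178.5000, payoff=3.9044, prob=0.015496
DUDDUU: M=144.5850, payoff=3.9044, prob=0.015496
UUDDUU: M=212.4150, payoff=66.9255, prob=0.017217
DDUDUU: M=134.3344, payoff=3.9044, prob=0.015496
UDUDUU: M=197.3555, payoff=66.9255, prob=0.017217
DUUDUU: M=197.3555, payoff=66.9255, prob=0.017217
UUUDUU: M=289.9420, payoff=159.5120, prob=0.019130
DDDUUU: M=134.3344, payoff=3.9044, prob=0.015496
UDDUUU: M=197.3555, payoff=66.9255, prob=0.017217
DUDUUU: M=197.3555, payoff=66.9255, prob=0.017217
UUDUUU: M=289.9420, payoff=159.5120, prob=0.019130
DDUUUU: M=197.3555, payoff=66.9255, prob=0.017217
UDUUUU: M=289.9420, payoff=159.5120, prob=0.019130
DUUUUU: M=289.9420, payoff=159.5120, prob=0.019130
UUUUUU: M=425.9641, payoff=0.0000, prob=0.021256
Price = Σ prob·payoff / R^6 = 33.751608 / 1.061520 = 31.7955

price = 31.7955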